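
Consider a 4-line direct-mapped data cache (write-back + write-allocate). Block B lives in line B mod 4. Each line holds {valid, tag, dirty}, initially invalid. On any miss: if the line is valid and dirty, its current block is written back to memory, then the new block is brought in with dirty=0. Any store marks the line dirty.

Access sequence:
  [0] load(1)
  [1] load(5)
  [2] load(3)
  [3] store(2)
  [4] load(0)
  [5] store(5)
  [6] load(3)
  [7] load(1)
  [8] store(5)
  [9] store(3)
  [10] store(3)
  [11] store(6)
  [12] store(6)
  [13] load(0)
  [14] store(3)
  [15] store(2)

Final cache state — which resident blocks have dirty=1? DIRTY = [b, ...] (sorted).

DIRTY = [2, 3, 5]

  0 | R B1 → L1 miss [-]
  1 | R B5 → L1 miss [-]
  2 | R B3 → L3 miss [-]
  3 | W B2 → L2 miss [D]
  4 | R B0 → L0 miss [-]
  5 | W B5 → L1 hit [D]
  6 | R B3 → L3 hit [-]
  7 | R B1 → L1 miss wb→B5 [-]
  8 | W B5 → L1 miss [D]
  9 | W B3 → L3 hit [D]
  10 | W B3 → L3 hit [D]
  11 | W B6 → L2 miss wb→B2 [D]
  12 | W B6 → L2 hit [D]
  13 | R B0 → L0 hit [-]
  14 | W B3 → L3 hit [D]
  15 | W B2 → L2 miss wb→B6 [D]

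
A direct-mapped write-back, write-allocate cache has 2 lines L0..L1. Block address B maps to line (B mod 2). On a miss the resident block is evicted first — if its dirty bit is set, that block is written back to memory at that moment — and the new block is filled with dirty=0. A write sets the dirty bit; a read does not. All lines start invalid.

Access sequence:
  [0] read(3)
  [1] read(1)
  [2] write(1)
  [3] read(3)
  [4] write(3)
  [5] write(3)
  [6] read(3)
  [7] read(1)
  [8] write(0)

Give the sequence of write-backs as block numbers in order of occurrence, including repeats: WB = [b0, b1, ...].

WB = [1, 3]

0: R B3 → L1 miss [-]
1: R B1 → L1 miss [-]
2: W B1 → L1 hit [D]
3: R B3 → L1 miss wb→B1 [-]
4: W B3 → L1 hit [D]
5: W B3 → L1 hit [D]
6: R B3 → L1 hit [D]
7: R B1 → L1 miss wb→B3 [-]
8: W B0 → L0 miss [D]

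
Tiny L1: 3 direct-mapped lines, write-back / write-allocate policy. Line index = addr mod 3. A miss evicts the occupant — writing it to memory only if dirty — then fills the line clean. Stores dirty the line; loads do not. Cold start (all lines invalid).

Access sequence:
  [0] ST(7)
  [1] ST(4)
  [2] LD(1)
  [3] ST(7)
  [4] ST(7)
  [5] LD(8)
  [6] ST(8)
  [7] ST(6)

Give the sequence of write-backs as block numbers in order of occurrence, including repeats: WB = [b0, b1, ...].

0: W B7 → L1 miss [D]
1: W B4 → L1 miss wb→B7 [D]
2: R B1 → L1 miss wb→B4 [-]
3: W B7 → L1 miss [D]
4: W B7 → L1 hit [D]
5: R B8 → L2 miss [-]
6: W B8 → L2 hit [D]
7: W B6 → L0 miss [D]

WB = [7, 4]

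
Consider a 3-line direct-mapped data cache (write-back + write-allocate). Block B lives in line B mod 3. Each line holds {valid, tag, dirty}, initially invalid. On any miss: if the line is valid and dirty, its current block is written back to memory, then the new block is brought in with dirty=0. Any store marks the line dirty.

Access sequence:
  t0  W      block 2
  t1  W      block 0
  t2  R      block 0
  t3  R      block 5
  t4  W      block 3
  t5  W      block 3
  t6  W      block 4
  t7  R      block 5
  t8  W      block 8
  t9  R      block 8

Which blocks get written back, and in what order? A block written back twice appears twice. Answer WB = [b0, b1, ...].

WB = [2, 0]

0: W B2 -> L2 miss  d=D]
1: W B0 -> L0 miss  d=D]
2: R B0 -> L0 hit  d=D]
3: R B5 -> L2 miss wb->B2  d=-]
4: W B3 -> L0 miss wb->B0  d=D]
5: W B3 -> L0 hit  d=D]
6: W B4 -> L1 miss  d=D]
7: R B5 -> L2 hit  d=-]
8: W B8 -> L2 miss  d=D]
9: R B8 -> L2 hit  d=D]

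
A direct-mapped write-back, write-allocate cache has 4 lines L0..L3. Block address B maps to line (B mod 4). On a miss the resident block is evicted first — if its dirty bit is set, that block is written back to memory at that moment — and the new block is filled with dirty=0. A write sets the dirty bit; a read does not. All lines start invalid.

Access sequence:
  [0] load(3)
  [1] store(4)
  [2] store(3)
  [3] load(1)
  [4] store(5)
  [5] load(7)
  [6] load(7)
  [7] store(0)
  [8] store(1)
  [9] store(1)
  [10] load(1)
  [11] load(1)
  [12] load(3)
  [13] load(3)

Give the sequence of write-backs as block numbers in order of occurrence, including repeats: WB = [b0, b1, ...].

WB = [3, 4, 5]

  0 | R B3 → L3 miss [-]
  1 | W B4 → L0 miss [D]
  2 | W B3 → L3 hit [D]
  3 | R B1 → L1 miss [-]
  4 | W B5 → L1 miss [D]
  5 | R B7 → L3 miss wb→B3 [-]
  6 | R B7 → L3 hit [-]
  7 | W B0 → L0 miss wb→B4 [D]
  8 | W B1 → L1 miss wb→B5 [D]
  9 | W B1 → L1 hit [D]
  10 | R B1 → L1 hit [D]
  11 | R B1 → L1 hit [D]
  12 | R B3 → L3 miss [-]
  13 | R B3 → L3 hit [-]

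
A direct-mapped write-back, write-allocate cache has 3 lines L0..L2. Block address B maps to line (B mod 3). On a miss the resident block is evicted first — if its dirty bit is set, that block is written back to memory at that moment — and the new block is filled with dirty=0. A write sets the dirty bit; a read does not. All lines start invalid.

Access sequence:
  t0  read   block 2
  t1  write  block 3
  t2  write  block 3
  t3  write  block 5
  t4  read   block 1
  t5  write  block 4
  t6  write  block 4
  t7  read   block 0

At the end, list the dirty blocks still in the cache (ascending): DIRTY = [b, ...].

0: R B2 → L2 miss [-]
1: W B3 → L0 miss [D]
2: W B3 → L0 hit [D]
3: W B5 → L2 miss [D]
4: R B1 → L1 miss [-]
5: W B4 → L1 miss [D]
6: W B4 → L1 hit [D]
7: R B0 → L0 miss wb→B3 [-]

DIRTY = [4, 5]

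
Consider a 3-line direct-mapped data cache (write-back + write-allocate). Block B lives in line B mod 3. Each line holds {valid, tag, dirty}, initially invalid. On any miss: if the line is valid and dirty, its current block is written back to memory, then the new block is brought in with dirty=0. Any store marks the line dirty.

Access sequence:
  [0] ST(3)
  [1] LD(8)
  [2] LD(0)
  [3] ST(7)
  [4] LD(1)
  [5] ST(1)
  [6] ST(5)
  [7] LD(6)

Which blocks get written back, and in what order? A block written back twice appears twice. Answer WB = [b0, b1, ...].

0: W B3 → L0 miss [D]
1: R B8 → L2 miss [-]
2: R B0 → L0 miss wb→B3 [-]
3: W B7 → L1 miss [D]
4: R B1 → L1 miss wb→B7 [-]
5: W B1 → L1 hit [D]
6: W B5 → L2 miss [D]
7: R B6 → L0 miss [-]

WB = [3, 7]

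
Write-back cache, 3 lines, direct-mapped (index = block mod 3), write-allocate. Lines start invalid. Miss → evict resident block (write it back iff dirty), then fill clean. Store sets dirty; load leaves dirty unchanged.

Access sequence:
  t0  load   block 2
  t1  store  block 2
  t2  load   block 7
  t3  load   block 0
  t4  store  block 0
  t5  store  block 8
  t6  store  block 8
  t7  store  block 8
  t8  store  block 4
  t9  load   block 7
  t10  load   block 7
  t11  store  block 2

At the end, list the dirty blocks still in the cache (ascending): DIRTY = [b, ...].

DIRTY = [0, 2]

  0 | R B2 → L2 miss [-]
  1 | W B2 → L2 hit [D]
  2 | R B7 → L1 miss [-]
  3 | R B0 → L0 miss [-]
  4 | W B0 → L0 hit [D]
  5 | W B8 → L2 miss wb→B2 [D]
  6 | W B8 → L2 hit [D]
  7 | W B8 → L2 hit [D]
  8 | W B4 → L1 miss [D]
  9 | R B7 → L1 miss wb→B4 [-]
  10 | R B7 → L1 hit [-]
  11 | W B2 → L2 miss wb→B8 [D]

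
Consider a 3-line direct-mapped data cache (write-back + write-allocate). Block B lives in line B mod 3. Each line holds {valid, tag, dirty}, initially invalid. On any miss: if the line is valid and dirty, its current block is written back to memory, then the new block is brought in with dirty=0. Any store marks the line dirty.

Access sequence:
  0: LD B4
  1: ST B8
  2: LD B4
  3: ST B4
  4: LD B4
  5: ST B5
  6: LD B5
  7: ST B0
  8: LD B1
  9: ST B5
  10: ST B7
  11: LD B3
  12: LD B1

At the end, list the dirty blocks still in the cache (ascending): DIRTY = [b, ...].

0: R B4 → L1 miss [-]
1: W B8 → L2 miss [D]
2: R B4 → L1 hit [-]
3: W B4 → L1 hit [D]
4: R B4 → L1 hit [D]
5: W B5 → L2 miss wb→B8 [D]
6: R B5 → L2 hit [D]
7: W B0 → L0 miss [D]
8: R B1 → L1 miss wb→B4 [-]
9: W B5 → L2 hit [D]
10: W B7 → L1 miss [D]
11: R B3 → L0 miss wb→B0 [-]
12: R B1 → L1 miss wb→B7 [-]

DIRTY = [5]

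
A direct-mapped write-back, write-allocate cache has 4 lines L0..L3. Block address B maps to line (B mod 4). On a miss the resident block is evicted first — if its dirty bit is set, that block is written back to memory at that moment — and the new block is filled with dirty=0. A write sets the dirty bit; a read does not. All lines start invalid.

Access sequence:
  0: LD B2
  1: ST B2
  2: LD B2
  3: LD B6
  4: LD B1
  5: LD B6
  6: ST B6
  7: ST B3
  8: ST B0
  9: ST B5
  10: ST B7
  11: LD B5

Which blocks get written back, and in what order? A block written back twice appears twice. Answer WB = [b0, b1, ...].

WB = [2, 3]

  0 | R B2 → L2 miss [-]
  1 | W B2 → L2 hit [D]
  2 | R B2 → L2 hit [D]
  3 | R B6 → L2 miss wb→B2 [-]
  4 | R B1 → L1 miss [-]
  5 | R B6 → L2 hit [-]
  6 | W B6 → L2 hit [D]
  7 | W B3 → L3 miss [D]
  8 | W B0 → L0 miss [D]
  9 | W B5 → L1 miss [D]
  10 | W B7 → L3 miss wb→B3 [D]
  11 | R B5 → L1 hit [D]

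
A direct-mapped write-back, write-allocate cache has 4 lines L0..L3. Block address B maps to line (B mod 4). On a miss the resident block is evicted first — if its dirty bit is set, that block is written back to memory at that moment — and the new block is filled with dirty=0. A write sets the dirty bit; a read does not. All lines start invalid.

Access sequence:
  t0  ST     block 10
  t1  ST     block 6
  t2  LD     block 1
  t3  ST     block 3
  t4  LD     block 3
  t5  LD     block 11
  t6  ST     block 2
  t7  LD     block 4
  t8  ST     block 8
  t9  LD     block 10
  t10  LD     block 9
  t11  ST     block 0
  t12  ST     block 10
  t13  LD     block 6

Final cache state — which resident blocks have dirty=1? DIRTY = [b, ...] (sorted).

0: W B10 -> L2 miss  d=D]
1: W B6 -> L2 miss wb->B10  d=D]
2: R B1 -> L1 miss  d=-]
3: W B3 -> L3 miss  d=D]
4: R B3 -> L3 hit  d=D]
5: R B11 -> L3 miss wb->B3  d=-]
6: W B2 -> L2 miss wb->B6  d=D]
7: R B4 -> L0 miss  d=-]
8: W B8 -> L0 miss  d=D]
9: R B10 -> L2 miss wb->B2  d=-]
10: R B9 -> L1 miss  d=-]
11: W B0 -> L0 miss wb->B8  d=D]
12: W B10 -> L2 hit  d=D]
13: R B6 -> L2 miss wb->B10  d=-]

DIRTY = [0]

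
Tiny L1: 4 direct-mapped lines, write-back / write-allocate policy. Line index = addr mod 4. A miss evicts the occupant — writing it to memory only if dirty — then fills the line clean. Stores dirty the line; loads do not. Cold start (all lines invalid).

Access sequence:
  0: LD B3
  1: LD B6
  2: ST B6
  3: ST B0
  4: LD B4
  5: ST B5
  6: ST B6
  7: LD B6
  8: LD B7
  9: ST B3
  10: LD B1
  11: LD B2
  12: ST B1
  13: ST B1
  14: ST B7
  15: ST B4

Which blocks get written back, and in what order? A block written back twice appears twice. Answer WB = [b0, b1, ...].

WB = [0, 5, 6, 3]

0: R B3 → L3 miss [-]
1: R B6 → L2 miss [-]
2: W B6 → L2 hit [D]
3: W B0 → L0 miss [D]
4: R B4 → L0 miss wb→B0 [-]
5: W B5 → L1 miss [D]
6: W B6 → L2 hit [D]
7: R B6 → L2 hit [D]
8: R B7 → L3 miss [-]
9: W B3 → L3 miss [D]
10: R B1 → L1 miss wb→B5 [-]
11: R B2 → L2 miss wb→B6 [-]
12: W B1 → L1 hit [D]
13: W B1 → L1 hit [D]
14: W B7 → L3 miss wb→B3 [D]
15: W B4 → L0 hit [D]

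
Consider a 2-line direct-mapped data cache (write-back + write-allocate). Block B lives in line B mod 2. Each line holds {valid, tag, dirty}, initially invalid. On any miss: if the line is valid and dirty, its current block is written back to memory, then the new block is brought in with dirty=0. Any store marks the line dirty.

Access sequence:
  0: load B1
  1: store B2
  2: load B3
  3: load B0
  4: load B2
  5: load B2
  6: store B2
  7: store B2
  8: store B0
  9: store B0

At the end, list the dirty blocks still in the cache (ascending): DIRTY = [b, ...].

0: R B1 -> L1 miss  d=-]
1: W B2 -> L0 miss  d=D]
2: R B3 -> L1 miss  d=-]
3: R B0 -> L0 miss wb->B2  d=-]
4: R B2 -> L0 miss  d=-]
5: R B2 -> L0 hit  d=-]
6: W B2 -> L0 hit  d=D]
7: W B2 -> L0 hit  d=D]
8: W B0 -> L0 miss wb->B2  d=D]
9: W B0 -> L0 hit  d=D]

DIRTY = [0]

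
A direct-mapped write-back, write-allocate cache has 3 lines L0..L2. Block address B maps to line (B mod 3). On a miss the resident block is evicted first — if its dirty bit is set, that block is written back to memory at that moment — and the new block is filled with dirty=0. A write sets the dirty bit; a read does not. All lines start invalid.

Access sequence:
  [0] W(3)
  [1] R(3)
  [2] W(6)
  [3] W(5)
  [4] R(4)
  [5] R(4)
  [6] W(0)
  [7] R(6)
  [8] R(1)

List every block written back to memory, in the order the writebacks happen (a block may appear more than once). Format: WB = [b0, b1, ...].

0: W B3 -> L0 miss  d=D]
1: R B3 -> L0 hit  d=D]
2: W B6 -> L0 miss wb->B3  d=D]
3: W B5 -> L2 miss  d=D]
4: R B4 -> L1 miss  d=-]
5: R B4 -> L1 hit  d=-]
6: W B0 -> L0 miss wb->B6  d=D]
7: R B6 -> L0 miss wb->B0  d=-]
8: R B1 -> L1 miss  d=-]

WB = [3, 6, 0]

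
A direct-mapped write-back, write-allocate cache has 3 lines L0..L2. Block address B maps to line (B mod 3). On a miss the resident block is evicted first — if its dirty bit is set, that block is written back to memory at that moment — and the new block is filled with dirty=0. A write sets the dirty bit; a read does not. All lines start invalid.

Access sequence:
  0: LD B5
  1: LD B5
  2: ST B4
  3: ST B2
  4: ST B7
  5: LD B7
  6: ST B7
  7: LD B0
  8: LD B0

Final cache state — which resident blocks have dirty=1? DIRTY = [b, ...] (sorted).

DIRTY = [2, 7]

0: R B5 → L2 miss [-]
1: R B5 → L2 hit [-]
2: W B4 → L1 miss [D]
3: W B2 → L2 miss [D]
4: W B7 → L1 miss wb→B4 [D]
5: R B7 → L1 hit [D]
6: W B7 → L1 hit [D]
7: R B0 → L0 miss [-]
8: R B0 → L0 hit [-]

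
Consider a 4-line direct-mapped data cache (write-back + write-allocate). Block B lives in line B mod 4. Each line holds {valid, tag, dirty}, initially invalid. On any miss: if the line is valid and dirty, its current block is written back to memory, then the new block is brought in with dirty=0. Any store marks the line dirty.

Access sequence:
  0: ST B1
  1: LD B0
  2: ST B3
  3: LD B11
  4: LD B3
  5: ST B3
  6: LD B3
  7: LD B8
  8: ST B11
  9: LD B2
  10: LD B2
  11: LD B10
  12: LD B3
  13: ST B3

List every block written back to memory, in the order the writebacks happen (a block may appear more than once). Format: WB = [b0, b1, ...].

WB = [3, 3, 11]

0: W B1 -> L1 miss  d=D]
1: R B0 -> L0 miss  d=-]
2: W B3 -> L3 miss  d=D]
3: R B11 -> L3 miss wb->B3  d=-]
4: R B3 -> L3 miss  d=-]
5: W B3 -> L3 hit  d=D]
6: R B3 -> L3 hit  d=D]
7: R B8 -> L0 miss  d=-]
8: W B11 -> L3 miss wb->B3  d=D]
9: R B2 -> L2 miss  d=-]
10: R B2 -> L2 hit  d=-]
11: R B10 -> L2 miss  d=-]
12: R B3 -> L3 miss wb->B11  d=-]
13: W B3 -> L3 hit  d=D]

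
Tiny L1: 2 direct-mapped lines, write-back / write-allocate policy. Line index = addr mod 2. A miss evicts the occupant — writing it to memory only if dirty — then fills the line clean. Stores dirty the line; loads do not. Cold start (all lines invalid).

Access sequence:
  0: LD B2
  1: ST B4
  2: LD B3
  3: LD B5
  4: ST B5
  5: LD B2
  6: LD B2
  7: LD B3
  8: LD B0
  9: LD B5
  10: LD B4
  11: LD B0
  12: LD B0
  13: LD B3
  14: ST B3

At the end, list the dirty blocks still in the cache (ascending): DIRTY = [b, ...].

DIRTY = [3]

0: R B2 → L0 miss [-]
1: W B4 → L0 miss [D]
2: R B3 → L1 miss [-]
3: R B5 → L1 miss [-]
4: W B5 → L1 hit [D]
5: R B2 → L0 miss wb→B4 [-]
6: R B2 → L0 hit [-]
7: R B3 → L1 miss wb→B5 [-]
8: R B0 → L0 miss [-]
9: R B5 → L1 miss [-]
10: R B4 → L0 miss [-]
11: R B0 → L0 miss [-]
12: R B0 → L0 hit [-]
13: R B3 → L1 miss [-]
14: W B3 → L1 hit [D]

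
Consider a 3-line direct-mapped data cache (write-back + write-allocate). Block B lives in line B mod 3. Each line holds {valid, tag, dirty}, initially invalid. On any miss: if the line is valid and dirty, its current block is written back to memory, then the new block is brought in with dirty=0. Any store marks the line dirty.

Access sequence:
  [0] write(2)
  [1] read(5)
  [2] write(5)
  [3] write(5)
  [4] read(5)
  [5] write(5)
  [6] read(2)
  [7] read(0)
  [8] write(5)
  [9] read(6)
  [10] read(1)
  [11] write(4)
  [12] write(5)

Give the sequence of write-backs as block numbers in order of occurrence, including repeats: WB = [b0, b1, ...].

WB = [2, 5]

0: W B2 -> L2 miss  d=D]
1: R B5 -> L2 miss wb->B2  d=-]
2: W B5 -> L2 hit  d=D]
3: W B5 -> L2 hit  d=D]
4: R B5 -> L2 hit  d=D]
5: W B5 -> L2 hit  d=D]
6: R B2 -> L2 miss wb->B5  d=-]
7: R B0 -> L0 miss  d=-]
8: W B5 -> L2 miss  d=D]
9: R B6 -> L0 miss  d=-]
10: R B1 -> L1 miss  d=-]
11: W B4 -> L1 miss  d=D]
12: W B5 -> L2 hit  d=D]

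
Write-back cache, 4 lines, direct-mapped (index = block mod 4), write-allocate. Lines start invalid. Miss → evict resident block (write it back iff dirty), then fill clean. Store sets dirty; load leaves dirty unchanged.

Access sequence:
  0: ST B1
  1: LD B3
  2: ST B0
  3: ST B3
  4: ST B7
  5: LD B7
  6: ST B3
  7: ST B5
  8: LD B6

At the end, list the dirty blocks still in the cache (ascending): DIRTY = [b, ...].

DIRTY = [0, 3, 5]

  0 | W B1 → L1 miss [D]
  1 | R B3 → L3 miss [-]
  2 | W B0 → L0 miss [D]
  3 | W B3 → L3 hit [D]
  4 | W B7 → L3 miss wb→B3 [D]
  5 | R B7 → L3 hit [D]
  6 | W B3 → L3 miss wb→B7 [D]
  7 | W B5 → L1 miss wb→B1 [D]
  8 | R B6 → L2 miss [-]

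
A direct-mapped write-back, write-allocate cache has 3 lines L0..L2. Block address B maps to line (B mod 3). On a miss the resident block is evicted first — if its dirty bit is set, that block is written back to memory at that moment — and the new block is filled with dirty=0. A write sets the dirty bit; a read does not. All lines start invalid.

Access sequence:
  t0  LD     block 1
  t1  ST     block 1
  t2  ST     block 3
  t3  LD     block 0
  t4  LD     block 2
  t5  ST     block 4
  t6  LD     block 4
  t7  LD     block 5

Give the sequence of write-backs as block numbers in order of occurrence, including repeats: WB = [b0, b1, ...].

WB = [3, 1]

0: R B1 → L1 miss [-]
1: W B1 → L1 hit [D]
2: W B3 → L0 miss [D]
3: R B0 → L0 miss wb→B3 [-]
4: R B2 → L2 miss [-]
5: W B4 → L1 miss wb→B1 [D]
6: R B4 → L1 hit [D]
7: R B5 → L2 miss [-]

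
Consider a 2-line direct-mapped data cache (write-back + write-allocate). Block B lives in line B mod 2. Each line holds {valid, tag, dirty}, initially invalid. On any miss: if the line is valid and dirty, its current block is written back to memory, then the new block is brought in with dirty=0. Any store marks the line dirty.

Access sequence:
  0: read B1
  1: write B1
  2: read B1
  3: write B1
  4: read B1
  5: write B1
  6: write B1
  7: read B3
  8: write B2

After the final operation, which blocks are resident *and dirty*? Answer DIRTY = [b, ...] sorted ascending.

DIRTY = [2]

  0 | R B1 → L1 miss [-]
  1 | W B1 → L1 hit [D]
  2 | R B1 → L1 hit [D]
  3 | W B1 → L1 hit [D]
  4 | R B1 → L1 hit [D]
  5 | W B1 → L1 hit [D]
  6 | W B1 → L1 hit [D]
  7 | R B3 → L1 miss wb→B1 [-]
  8 | W B2 → L0 miss [D]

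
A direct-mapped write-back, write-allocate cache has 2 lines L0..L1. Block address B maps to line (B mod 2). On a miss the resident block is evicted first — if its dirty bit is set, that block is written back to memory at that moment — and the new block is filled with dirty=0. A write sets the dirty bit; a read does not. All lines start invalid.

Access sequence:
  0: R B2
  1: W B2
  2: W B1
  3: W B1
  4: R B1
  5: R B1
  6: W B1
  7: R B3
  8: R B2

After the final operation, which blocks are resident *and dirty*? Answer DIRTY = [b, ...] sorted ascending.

0: R B2 -> L0 miss  d=-]
1: W B2 -> L0 hit  d=D]
2: W B1 -> L1 miss  d=D]
3: W B1 -> L1 hit  d=D]
4: R B1 -> L1 hit  d=D]
5: R B1 -> L1 hit  d=D]
6: W B1 -> L1 hit  d=D]
7: R B3 -> L1 miss wb->B1  d=-]
8: R B2 -> L0 hit  d=D]

DIRTY = [2]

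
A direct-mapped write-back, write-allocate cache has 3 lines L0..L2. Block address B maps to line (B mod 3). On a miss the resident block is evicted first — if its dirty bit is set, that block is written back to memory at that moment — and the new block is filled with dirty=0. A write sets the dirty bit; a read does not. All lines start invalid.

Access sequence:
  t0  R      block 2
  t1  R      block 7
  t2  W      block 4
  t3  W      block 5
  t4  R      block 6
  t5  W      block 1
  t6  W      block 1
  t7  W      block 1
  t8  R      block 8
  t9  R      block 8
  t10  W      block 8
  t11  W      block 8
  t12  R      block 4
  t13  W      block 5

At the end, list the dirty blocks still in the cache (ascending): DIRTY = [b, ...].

DIRTY = [5]

0: R B2 -> L2 miss  d=-]
1: R B7 -> L1 miss  d=-]
2: W B4 -> L1 miss  d=D]
3: W B5 -> L2 miss  d=D]
4: R B6 -> L0 miss  d=-]
5: W B1 -> L1 miss wb->B4  d=D]
6: W B1 -> L1 hit  d=D]
7: W B1 -> L1 hit  d=D]
8: R B8 -> L2 miss wb->B5  d=-]
9: R B8 -> L2 hit  d=-]
10: W B8 -> L2 hit  d=D]
11: W B8 -> L2 hit  d=D]
12: R B4 -> L1 miss wb->B1  d=-]
13: W B5 -> L2 miss wb->B8  d=D]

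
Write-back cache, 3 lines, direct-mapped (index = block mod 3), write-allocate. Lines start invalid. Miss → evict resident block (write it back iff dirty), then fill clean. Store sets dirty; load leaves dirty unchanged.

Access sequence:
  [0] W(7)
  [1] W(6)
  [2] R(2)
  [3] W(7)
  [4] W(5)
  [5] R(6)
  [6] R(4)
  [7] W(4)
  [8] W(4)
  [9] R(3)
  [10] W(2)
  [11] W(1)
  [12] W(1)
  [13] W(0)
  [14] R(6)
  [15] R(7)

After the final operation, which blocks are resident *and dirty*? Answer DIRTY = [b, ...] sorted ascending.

  0 | W B7 → L1 miss [D]
  1 | W B6 → L0 miss [D]
  2 | R B2 → L2 miss [-]
  3 | W B7 → L1 hit [D]
  4 | W B5 → L2 miss [D]
  5 | R B6 → L0 hit [D]
  6 | R B4 → L1 miss wb→B7 [-]
  7 | W B4 → L1 hit [D]
  8 | W B4 → L1 hit [D]
  9 | R B3 → L0 miss wb→B6 [-]
  10 | W B2 → L2 miss wb→B5 [D]
  11 | W B1 → L1 miss wb→B4 [D]
  12 | W B1 → L1 hit [D]
  13 | W B0 → L0 miss [D]
  14 | R B6 → L0 miss wb→B0 [-]
  15 | R B7 → L1 miss wb→B1 [-]

DIRTY = [2]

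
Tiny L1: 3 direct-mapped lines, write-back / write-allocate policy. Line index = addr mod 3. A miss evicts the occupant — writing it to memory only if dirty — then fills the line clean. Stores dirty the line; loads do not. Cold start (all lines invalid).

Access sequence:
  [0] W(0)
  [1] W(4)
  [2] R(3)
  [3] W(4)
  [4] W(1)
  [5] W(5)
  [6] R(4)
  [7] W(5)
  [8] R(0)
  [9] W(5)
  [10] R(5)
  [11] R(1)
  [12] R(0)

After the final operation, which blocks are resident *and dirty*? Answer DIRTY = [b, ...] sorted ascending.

DIRTY = [5]

0: W B0 → L0 miss [D]
1: W B4 → L1 miss [D]
2: R B3 → L0 miss wb→B0 [-]
3: W B4 → L1 hit [D]
4: W B1 → L1 miss wb→B4 [D]
5: W B5 → L2 miss [D]
6: R B4 → L1 miss wb→B1 [-]
7: W B5 → L2 hit [D]
8: R B0 → L0 miss [-]
9: W B5 → L2 hit [D]
10: R B5 → L2 hit [D]
11: R B1 → L1 miss [-]
12: R B0 → L0 hit [-]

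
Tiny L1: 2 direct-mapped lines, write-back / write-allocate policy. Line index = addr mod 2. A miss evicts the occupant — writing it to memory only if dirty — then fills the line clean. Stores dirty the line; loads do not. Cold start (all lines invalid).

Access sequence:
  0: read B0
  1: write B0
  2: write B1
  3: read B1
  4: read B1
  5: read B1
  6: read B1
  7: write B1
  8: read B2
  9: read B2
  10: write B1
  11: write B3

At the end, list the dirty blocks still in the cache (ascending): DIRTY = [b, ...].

DIRTY = [3]

0: R B0 → L0 miss [-]
1: W B0 → L0 hit [D]
2: W B1 → L1 miss [D]
3: R B1 → L1 hit [D]
4: R B1 → L1 hit [D]
5: R B1 → L1 hit [D]
6: R B1 → L1 hit [D]
7: W B1 → L1 hit [D]
8: R B2 → L0 miss wb→B0 [-]
9: R B2 → L0 hit [-]
10: W B1 → L1 hit [D]
11: W B3 → L1 miss wb→B1 [D]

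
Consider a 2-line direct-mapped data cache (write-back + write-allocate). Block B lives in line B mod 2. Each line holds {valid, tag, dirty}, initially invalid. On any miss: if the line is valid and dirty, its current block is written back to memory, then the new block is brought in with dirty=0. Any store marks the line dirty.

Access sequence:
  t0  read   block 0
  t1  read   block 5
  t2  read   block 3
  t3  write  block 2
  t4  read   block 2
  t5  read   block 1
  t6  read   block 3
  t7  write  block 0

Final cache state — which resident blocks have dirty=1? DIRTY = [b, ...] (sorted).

0: R B0 → L0 miss [-]
1: R B5 → L1 miss [-]
2: R B3 → L1 miss [-]
3: W B2 → L0 miss [D]
4: R B2 → L0 hit [D]
5: R B1 → L1 miss [-]
6: R B3 → L1 miss [-]
7: W B0 → L0 miss wb→B2 [D]

DIRTY = [0]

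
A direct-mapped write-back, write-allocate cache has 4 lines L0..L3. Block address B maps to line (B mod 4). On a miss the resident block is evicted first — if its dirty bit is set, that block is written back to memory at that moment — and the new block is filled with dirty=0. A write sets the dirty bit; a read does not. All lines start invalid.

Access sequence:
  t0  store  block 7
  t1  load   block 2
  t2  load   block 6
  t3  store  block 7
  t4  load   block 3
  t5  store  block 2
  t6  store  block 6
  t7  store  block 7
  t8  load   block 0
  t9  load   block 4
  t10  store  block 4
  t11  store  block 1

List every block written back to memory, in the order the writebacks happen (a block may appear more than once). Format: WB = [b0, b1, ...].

WB = [7, 2]

0: W B7 → L3 miss [D]
1: R B2 → L2 miss [-]
2: R B6 → L2 miss [-]
3: W B7 → L3 hit [D]
4: R B3 → L3 miss wb→B7 [-]
5: W B2 → L2 miss [D]
6: W B6 → L2 miss wb→B2 [D]
7: W B7 → L3 miss [D]
8: R B0 → L0 miss [-]
9: R B4 → L0 miss [-]
10: W B4 → L0 hit [D]
11: W B1 → L1 miss [D]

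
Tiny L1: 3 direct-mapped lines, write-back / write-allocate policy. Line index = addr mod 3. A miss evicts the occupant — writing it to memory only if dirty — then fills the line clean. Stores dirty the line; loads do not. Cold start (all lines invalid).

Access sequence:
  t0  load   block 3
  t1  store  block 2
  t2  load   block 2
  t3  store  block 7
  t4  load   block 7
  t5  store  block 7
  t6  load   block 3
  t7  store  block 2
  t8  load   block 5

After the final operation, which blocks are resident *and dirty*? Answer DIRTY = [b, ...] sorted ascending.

0: R B3 → L0 miss [-]
1: W B2 → L2 miss [D]
2: R B2 → L2 hit [D]
3: W B7 → L1 miss [D]
4: R B7 → L1 hit [D]
5: W B7 → L1 hit [D]
6: R B3 → L0 hit [-]
7: W B2 → L2 hit [D]
8: R B5 → L2 miss wb→B2 [-]

DIRTY = [7]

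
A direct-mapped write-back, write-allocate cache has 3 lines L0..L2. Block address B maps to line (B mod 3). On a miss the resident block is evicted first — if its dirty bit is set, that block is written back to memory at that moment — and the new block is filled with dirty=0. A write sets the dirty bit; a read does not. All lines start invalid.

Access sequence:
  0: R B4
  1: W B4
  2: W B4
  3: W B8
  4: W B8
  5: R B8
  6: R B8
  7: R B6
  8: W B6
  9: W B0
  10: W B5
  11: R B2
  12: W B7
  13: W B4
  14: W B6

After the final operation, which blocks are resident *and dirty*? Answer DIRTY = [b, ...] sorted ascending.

0: R B4 → L1 miss [-]
1: W B4 → L1 hit [D]
2: W B4 → L1 hit [D]
3: W B8 → L2 miss [D]
4: W B8 → L2 hit [D]
5: R B8 → L2 hit [D]
6: R B8 → L2 hit [D]
7: R B6 → L0 miss [-]
8: W B6 → L0 hit [D]
9: W B0 → L0 miss wb→B6 [D]
10: W B5 → L2 miss wb→B8 [D]
11: R B2 → L2 miss wb→B5 [-]
12: W B7 → L1 miss wb→B4 [D]
13: W B4 → L1 miss wb→B7 [D]
14: W B6 → L0 miss wb→B0 [D]

DIRTY = [4, 6]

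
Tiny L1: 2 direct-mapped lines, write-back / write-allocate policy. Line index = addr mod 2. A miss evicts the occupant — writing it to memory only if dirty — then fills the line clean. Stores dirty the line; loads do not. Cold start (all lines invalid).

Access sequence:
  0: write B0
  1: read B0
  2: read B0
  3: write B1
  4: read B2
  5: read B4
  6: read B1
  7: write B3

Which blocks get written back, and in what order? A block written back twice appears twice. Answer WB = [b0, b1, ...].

0: W B0 -> L0 miss  d=D]
1: R B0 -> L0 hit  d=D]
2: R B0 -> L0 hit  d=D]
3: W B1 -> L1 miss  d=D]
4: R B2 -> L0 miss wb->B0  d=-]
5: R B4 -> L0 miss  d=-]
6: R B1 -> L1 hit  d=D]
7: W B3 -> L1 miss wb->B1  d=D]

WB = [0, 1]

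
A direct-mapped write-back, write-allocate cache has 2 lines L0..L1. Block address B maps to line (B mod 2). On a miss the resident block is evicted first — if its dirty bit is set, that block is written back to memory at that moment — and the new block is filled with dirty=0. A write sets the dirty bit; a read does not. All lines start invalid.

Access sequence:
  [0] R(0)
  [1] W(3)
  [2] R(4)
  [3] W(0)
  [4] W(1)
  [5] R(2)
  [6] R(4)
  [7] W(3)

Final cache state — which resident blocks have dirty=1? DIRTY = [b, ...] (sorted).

DIRTY = [3]

  0 | R B0 → L0 miss [-]
  1 | W B3 → L1 miss [D]
  2 | R B4 → L0 miss [-]
  3 | W B0 → L0 miss [D]
  4 | W B1 → L1 miss wb→B3 [D]
  5 | R B2 → L0 miss wb→B0 [-]
  6 | R B4 → L0 miss [-]
  7 | W B3 → L1 miss wb→B1 [D]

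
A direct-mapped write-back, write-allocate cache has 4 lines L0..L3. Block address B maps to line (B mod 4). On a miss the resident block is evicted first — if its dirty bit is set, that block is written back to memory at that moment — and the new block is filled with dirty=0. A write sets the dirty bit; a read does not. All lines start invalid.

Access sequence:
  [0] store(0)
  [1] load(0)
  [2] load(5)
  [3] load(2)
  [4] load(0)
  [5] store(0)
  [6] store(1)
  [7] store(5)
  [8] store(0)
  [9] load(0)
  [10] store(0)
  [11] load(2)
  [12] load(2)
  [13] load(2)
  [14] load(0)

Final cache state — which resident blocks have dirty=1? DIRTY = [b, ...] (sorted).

DIRTY = [0, 5]

0: W B0 -> L0 miss  d=D]
1: R B0 -> L0 hit  d=D]
2: R B5 -> L1 miss  d=-]
3: R B2 -> L2 miss  d=-]
4: R B0 -> L0 hit  d=D]
5: W B0 -> L0 hit  d=D]
6: W B1 -> L1 miss  d=D]
7: W B5 -> L1 miss wb->B1  d=D]
8: W B0 -> L0 hit  d=D]
9: R B0 -> L0 hit  d=D]
10: W B0 -> L0 hit  d=D]
11: R B2 -> L2 hit  d=-]
12: R B2 -> L2 hit  d=-]
13: R B2 -> L2 hit  d=-]
14: R B0 -> L0 hit  d=D]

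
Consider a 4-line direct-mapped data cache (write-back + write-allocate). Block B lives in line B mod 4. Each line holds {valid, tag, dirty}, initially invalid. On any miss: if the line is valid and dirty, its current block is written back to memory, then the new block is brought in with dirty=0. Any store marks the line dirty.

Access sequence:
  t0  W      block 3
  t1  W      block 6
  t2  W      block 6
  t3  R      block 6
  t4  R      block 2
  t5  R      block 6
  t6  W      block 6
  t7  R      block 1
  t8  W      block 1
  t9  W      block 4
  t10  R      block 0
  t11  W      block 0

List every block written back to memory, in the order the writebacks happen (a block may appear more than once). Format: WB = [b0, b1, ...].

WB = [6, 4]

  0 | W B3 → L3 miss [D]
  1 | W B6 → L2 miss [D]
  2 | W B6 → L2 hit [D]
  3 | R B6 → L2 hit [D]
  4 | R B2 → L2 miss wb→B6 [-]
  5 | R B6 → L2 miss [-]
  6 | W B6 → L2 hit [D]
  7 | R B1 → L1 miss [-]
  8 | W B1 → L1 hit [D]
  9 | W B4 → L0 miss [D]
  10 | R B0 → L0 miss wb→B4 [-]
  11 | W B0 → L0 hit [D]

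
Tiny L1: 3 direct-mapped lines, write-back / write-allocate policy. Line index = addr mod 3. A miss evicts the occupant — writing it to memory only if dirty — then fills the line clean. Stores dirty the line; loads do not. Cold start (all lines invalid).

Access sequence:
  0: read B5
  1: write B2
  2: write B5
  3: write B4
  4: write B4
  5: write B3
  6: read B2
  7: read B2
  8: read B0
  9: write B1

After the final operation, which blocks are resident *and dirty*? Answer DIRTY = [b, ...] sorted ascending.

DIRTY = [1]

0: R B5 -> L2 miss  d=-]
1: W B2 -> L2 miss  d=D]
2: W B5 -> L2 miss wb->B2  d=D]
3: W B4 -> L1 miss  d=D]
4: W B4 -> L1 hit  d=D]
5: W B3 -> L0 miss  d=D]
6: R B2 -> L2 miss wb->B5  d=-]
7: R B2 -> L2 hit  d=-]
8: R B0 -> L0 miss wb->B3  d=-]
9: W B1 -> L1 miss wb->B4  d=D]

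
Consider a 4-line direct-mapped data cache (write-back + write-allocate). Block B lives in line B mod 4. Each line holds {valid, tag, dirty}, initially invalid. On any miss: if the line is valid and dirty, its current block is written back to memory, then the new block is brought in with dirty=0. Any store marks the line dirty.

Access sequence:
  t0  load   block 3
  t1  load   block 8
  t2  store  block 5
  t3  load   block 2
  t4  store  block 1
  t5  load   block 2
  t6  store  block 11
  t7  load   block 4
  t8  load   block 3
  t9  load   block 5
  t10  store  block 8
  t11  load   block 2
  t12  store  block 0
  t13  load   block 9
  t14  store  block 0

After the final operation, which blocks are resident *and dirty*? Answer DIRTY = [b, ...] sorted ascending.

0: R B3 → L3 miss [-]
1: R B8 → L0 miss [-]
2: W B5 → L1 miss [D]
3: R B2 → L2 miss [-]
4: W B1 → L1 miss wb→B5 [D]
5: R B2 → L2 hit [-]
6: W B11 → L3 miss [D]
7: R B4 → L0 miss [-]
8: R B3 → L3 miss wb→B11 [-]
9: R B5 → L1 miss wb→B1 [-]
10: W B8 → L0 miss [D]
11: R B2 → L2 hit [-]
12: W B0 → L0 miss wb→B8 [D]
13: R B9 → L1 miss [-]
14: W B0 → L0 hit [D]

DIRTY = [0]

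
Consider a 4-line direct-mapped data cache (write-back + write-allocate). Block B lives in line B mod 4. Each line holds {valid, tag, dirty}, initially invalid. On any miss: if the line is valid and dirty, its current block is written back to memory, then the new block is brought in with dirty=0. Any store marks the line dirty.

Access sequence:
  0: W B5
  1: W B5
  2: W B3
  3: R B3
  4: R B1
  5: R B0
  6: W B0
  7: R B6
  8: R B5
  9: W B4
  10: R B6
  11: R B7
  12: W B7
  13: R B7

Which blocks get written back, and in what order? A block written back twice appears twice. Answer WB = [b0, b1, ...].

WB = [5, 0, 3]

  0 | W B5 → L1 miss [D]
  1 | W B5 → L1 hit [D]
  2 | W B3 → L3 miss [D]
  3 | R B3 → L3 hit [D]
  4 | R B1 → L1 miss wb→B5 [-]
  5 | R B0 → L0 miss [-]
  6 | W B0 → L0 hit [D]
  7 | R B6 → L2 miss [-]
  8 | R B5 → L1 miss [-]
  9 | W B4 → L0 miss wb→B0 [D]
  10 | R B6 → L2 hit [-]
  11 | R B7 → L3 miss wb→B3 [-]
  12 | W B7 → L3 hit [D]
  13 | R B7 → L3 hit [D]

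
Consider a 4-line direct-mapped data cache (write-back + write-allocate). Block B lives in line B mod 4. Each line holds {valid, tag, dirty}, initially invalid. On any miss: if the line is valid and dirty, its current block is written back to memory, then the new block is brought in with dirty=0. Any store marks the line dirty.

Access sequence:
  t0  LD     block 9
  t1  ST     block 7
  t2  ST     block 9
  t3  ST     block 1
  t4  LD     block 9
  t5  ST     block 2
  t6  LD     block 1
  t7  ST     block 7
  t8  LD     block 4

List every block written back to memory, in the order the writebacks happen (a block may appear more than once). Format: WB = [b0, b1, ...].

0: R B9 → L1 miss [-]
1: W B7 → L3 miss [D]
2: W B9 → L1 hit [D]
3: W B1 → L1 miss wb→B9 [D]
4: R B9 → L1 miss wb→B1 [-]
5: W B2 → L2 miss [D]
6: R B1 → L1 miss [-]
7: W B7 → L3 hit [D]
8: R B4 → L0 miss [-]

WB = [9, 1]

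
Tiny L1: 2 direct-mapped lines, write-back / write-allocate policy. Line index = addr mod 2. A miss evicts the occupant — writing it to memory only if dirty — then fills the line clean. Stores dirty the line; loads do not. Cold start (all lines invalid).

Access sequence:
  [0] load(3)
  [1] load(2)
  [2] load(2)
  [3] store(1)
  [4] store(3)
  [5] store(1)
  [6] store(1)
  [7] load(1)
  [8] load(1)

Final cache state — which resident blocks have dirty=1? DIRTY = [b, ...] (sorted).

DIRTY = [1]

0: R B3 → L1 miss [-]
1: R B2 → L0 miss [-]
2: R B2 → L0 hit [-]
3: W B1 → L1 miss [D]
4: W B3 → L1 miss wb→B1 [D]
5: W B1 → L1 miss wb→B3 [D]
6: W B1 → L1 hit [D]
7: R B1 → L1 hit [D]
8: R B1 → L1 hit [D]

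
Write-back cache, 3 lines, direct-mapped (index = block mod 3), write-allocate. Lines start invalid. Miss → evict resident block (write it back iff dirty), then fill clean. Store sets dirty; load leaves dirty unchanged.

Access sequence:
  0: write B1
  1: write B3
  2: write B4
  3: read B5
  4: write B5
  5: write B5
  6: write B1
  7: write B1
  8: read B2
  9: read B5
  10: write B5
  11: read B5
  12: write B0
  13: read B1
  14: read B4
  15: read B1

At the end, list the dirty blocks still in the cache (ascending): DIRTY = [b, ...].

DIRTY = [0, 5]

0: W B1 -> L1 miss  d=D]
1: W B3 -> L0 miss  d=D]
2: W B4 -> L1 miss wb->B1  d=D]
3: R B5 -> L2 miss  d=-]
4: W B5 -> L2 hit  d=D]
5: W B5 -> L2 hit  d=D]
6: W B1 -> L1 miss wb->B4  d=D]
7: W B1 -> L1 hit  d=D]
8: R B2 -> L2 miss wb->B5  d=-]
9: R B5 -> L2 miss  d=-]
10: W B5 -> L2 hit  d=D]
11: R B5 -> L2 hit  d=D]
12: W B0 -> L0 miss wb->B3  d=D]
13: R B1 -> L1 hit  d=D]
14: R B4 -> L1 miss wb->B1  d=-]
15: R B1 -> L1 miss  d=-]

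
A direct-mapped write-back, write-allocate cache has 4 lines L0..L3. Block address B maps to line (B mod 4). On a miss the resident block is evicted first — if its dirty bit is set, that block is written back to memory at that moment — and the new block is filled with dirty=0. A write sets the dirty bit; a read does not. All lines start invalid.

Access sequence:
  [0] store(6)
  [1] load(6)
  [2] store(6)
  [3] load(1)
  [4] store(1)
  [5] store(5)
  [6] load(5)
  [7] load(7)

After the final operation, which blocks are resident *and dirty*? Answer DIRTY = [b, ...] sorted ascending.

DIRTY = [5, 6]

0: W B6 → L2 miss [D]
1: R B6 → L2 hit [D]
2: W B6 → L2 hit [D]
3: R B1 → L1 miss [-]
4: W B1 → L1 hit [D]
5: W B5 → L1 miss wb→B1 [D]
6: R B5 → L1 hit [D]
7: R B7 → L3 miss [-]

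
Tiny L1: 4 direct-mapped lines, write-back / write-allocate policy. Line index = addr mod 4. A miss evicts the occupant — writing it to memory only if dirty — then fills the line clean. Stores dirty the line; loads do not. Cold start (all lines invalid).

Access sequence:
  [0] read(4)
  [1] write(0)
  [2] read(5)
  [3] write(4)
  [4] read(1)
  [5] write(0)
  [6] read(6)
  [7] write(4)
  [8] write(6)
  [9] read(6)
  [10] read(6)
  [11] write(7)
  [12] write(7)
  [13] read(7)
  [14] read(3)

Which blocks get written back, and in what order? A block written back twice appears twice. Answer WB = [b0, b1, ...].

0: R B4 → L0 miss [-]
1: W B0 → L0 miss [D]
2: R B5 → L1 miss [-]
3: W B4 → L0 miss wb→B0 [D]
4: R B1 → L1 miss [-]
5: W B0 → L0 miss wb→B4 [D]
6: R B6 → L2 miss [-]
7: W B4 → L0 miss wb→B0 [D]
8: W B6 → L2 hit [D]
9: R B6 → L2 hit [D]
10: R B6 → L2 hit [D]
11: W B7 → L3 miss [D]
12: W B7 → L3 hit [D]
13: R B7 → L3 hit [D]
14: R B3 → L3 miss wb→B7 [-]

WB = [0, 4, 0, 7]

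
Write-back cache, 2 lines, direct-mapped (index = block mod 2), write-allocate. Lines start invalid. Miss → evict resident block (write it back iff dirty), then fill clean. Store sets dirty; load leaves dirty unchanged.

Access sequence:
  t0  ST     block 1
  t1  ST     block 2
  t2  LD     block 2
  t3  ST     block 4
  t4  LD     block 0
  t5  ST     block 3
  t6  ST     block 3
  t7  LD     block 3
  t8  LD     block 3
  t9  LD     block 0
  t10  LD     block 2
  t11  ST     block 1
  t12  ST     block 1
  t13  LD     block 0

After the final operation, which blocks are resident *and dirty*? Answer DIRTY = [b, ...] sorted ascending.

  0 | W B1 → L1 miss [D]
  1 | W B2 → L0 miss [D]
  2 | R B2 → L0 hit [D]
  3 | W B4 → L0 miss wb→B2 [D]
  4 | R B0 → L0 miss wb→B4 [-]
  5 | W B3 → L1 miss wb→B1 [D]
  6 | W B3 → L1 hit [D]
  7 | R B3 → L1 hit [D]
  8 | R B3 → L1 hit [D]
  9 | R B0 → L0 hit [-]
  10 | R B2 → L0 miss [-]
  11 | W B1 → L1 miss wb→B3 [D]
  12 | W B1 → L1 hit [D]
  13 | R B0 → L0 miss [-]

DIRTY = [1]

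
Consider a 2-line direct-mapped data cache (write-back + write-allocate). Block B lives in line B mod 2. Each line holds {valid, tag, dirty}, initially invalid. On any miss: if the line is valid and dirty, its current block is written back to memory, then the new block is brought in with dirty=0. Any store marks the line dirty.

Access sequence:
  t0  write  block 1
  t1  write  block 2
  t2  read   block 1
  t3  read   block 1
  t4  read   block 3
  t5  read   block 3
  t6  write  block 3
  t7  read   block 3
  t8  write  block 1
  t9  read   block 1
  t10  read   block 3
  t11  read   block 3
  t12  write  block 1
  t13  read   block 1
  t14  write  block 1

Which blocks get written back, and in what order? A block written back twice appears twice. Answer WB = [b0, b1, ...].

  0 | W B1 → L1 miss [D]
  1 | W B2 → L0 miss [D]
  2 | R B1 → L1 hit [D]
  3 | R B1 → L1 hit [D]
  4 | R B3 → L1 miss wb→B1 [-]
  5 | R B3 → L1 hit [-]
  6 | W B3 → L1 hit [D]
  7 | R B3 → L1 hit [D]
  8 | W B1 → L1 miss wb→B3 [D]
  9 | R B1 → L1 hit [D]
  10 | R B3 → L1 miss wb→B1 [-]
  11 | R B3 → L1 hit [-]
  12 | W B1 → L1 miss [D]
  13 | R B1 → L1 hit [D]
  14 | W B1 → L1 hit [D]

WB = [1, 3, 1]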